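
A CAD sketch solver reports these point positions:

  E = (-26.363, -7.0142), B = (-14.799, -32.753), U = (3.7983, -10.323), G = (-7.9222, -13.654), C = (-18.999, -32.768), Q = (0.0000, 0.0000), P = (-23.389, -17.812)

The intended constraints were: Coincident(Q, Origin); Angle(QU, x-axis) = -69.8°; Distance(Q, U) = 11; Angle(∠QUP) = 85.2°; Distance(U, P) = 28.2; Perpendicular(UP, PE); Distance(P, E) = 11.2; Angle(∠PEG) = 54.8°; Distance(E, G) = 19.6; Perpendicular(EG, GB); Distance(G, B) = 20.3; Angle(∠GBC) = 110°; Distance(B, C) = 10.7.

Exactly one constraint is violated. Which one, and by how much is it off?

Distance(B, C) = 10.7 — off by 6.50.

Q = (0.00, 0.00) ✓; QU at -69.80° ✓; |QU| = 11.00 ✓; ∠QUP = 85.20° ✓; |UP| = 28.20 ✓; ∠(UP, PE) = 90.00° ✓; |PE| = 11.20 ✓; ∠PEG = 54.80° ✓; |EG| = 19.60 ✓; ∠(EG, GB) = 90.00° ✓; |GB| = 20.30 ✓; ∠GBC = 110.0° ✓; |BC| = 4.200 ✗.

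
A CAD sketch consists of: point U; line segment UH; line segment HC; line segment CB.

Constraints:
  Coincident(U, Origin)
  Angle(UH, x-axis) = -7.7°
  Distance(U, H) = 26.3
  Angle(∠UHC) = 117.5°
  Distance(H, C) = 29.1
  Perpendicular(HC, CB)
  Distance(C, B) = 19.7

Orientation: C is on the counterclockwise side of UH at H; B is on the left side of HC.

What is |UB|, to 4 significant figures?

41.40

U is at the origin; UH runs at -7.7° with length 26.3, so H = 26.3·(cos -7.7°, sin -7.7°) = (26.06, -3.524). ∠UHC = 117.5°, so HC runs at -7.7° + (180° − 117.5°) = 54.80° from the x-axis; with |HC| = 29.1, C = H + 29.1·(cos 54.80°, sin 54.80°) = (42.84, 20.26). The perpendicularity gives CB at right angles to HC; with |CB| = 19.7 on the left of HC, B = C + 19.7·(-0.8171, 0.5764) = (26.74, 31.61). Then |UB| = |B − U| = 41.40.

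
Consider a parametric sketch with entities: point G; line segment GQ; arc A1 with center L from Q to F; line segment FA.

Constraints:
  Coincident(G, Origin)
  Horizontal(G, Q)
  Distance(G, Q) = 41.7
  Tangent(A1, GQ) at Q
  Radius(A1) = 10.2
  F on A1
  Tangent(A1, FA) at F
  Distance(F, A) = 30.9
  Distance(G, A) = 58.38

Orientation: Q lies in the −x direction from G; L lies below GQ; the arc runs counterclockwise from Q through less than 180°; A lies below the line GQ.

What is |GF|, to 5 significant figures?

53.053

G is at the origin; GQ is horizontal with |GQ| = 41.7 and Q on the −x side, so Q = (-41.700, 0.0000). Since A1 is tangent to GQ there, LQ ⟂ GQ, so L = Q + (0, -10.2) = (-41.700, -10.200). Since LF ⟂ FA (tangency), |LA| = √(10.2² + 30.9²) = 32.540 regardless of where F sits on A1. So A lies on both circle(G, 58.38) and circle(L, 32.540); the below-GQ intersection is A = (-39.826, -42.686). F is the foot of the tangent from A: F = (-51.186, -13.950).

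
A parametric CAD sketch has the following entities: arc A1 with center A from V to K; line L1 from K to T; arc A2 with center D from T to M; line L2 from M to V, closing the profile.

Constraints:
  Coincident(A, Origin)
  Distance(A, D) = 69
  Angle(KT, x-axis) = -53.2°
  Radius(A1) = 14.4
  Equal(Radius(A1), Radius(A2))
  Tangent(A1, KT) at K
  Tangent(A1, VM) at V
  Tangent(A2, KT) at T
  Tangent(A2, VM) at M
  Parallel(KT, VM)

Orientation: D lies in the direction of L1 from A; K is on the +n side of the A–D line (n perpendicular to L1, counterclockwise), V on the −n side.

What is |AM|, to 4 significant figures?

70.49

Tangency of A1 to both parallel lines with radius 14.4 puts K and V at A ± 14.4·n: K = (11.53, 8.626), V = (-11.53, -8.626). Equal radii place T and M the same way about D: T = D + 14.4·n = (52.86, -46.62), M = D − 14.4·n = (29.80, -63.88). Then |AM| = |M − A| = 70.49.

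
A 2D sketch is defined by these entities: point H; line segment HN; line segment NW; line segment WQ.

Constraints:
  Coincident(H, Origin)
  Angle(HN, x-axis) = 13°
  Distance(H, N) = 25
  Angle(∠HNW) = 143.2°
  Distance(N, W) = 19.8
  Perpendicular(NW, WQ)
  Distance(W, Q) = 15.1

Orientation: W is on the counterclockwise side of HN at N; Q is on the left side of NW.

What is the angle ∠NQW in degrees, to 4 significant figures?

52.67°

H is at the origin; HN runs at 13.0° with length 25.0, so N = 25.0·(cos 13.0°, sin 13.0°) = (24.36, 5.624). ∠HNW = 143.2°, so NW runs at 13.0° + (180° − 143.2°) = 49.80° from the x-axis; with |NW| = 19.8, W = N + 19.8·(cos 49.80°, sin 49.80°) = (37.14, 20.75). The perpendicularity gives WQ at right angles to NW; with |WQ| = 15.1 on the left of NW, Q = W + 15.1·(-0.7638, 0.6455) = (25.61, 30.49). Then cos ∠NQW = QN·QW / (|QN||QW|), giving 52.67°.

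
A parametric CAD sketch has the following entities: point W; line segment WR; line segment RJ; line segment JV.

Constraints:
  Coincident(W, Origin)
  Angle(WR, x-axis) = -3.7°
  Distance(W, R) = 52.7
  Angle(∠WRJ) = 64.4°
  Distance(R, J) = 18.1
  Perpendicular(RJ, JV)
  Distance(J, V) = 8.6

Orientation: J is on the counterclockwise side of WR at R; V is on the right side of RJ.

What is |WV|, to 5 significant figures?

56.321

∠WRJ = 64.4°, so RJ runs at -3.7° + (180° − 64.4°) = 111.90° from the x-axis; with |RJ| = 18.1, J = R + 18.1·(cos 111.90°, sin 111.90°) = (45.839, 13.393). RJ ⟂ JV; with |JV| = 8.6 on the right of RJ, V = J + 8.6·(0.92784, 0.37299) = (53.818, 16.601). Then |WV| = |V − W| = 56.321.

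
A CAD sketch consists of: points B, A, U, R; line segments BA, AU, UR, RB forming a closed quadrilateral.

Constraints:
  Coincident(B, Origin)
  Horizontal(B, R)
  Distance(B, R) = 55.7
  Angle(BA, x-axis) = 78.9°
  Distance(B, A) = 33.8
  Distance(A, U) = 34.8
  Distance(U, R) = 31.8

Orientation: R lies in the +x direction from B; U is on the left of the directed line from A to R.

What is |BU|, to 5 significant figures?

49.701

B is at the origin; BR is horizontal with |BR| = 55.7 and R in +x, so R = (55.7, 0). BA runs at 78.9° with |BA| = 33.8, so A = (6.5072, 33.168). U is determined by |AU| = 34.8 and |UR| = 31.8 together: it lies at the intersection of circle(A, 34.8) and circle(R, 31.8). With |AR| = 59.330, the foot of the radical line on AR is 31.349 from A and the perpendicular offset is √(34.8² − 31.349²) = 15.110. Taking the left-of-AR solution: U = (40.947, 28.170).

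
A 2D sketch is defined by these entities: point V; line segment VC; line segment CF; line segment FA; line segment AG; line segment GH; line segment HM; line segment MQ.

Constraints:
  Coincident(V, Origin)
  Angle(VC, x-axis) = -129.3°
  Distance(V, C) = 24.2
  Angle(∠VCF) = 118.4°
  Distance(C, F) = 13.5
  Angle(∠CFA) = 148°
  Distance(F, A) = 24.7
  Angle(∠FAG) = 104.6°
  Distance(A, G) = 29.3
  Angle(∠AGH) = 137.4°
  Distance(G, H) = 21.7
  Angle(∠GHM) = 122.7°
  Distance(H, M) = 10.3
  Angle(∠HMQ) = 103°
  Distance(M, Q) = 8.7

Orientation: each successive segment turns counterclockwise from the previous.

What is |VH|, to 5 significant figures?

35.716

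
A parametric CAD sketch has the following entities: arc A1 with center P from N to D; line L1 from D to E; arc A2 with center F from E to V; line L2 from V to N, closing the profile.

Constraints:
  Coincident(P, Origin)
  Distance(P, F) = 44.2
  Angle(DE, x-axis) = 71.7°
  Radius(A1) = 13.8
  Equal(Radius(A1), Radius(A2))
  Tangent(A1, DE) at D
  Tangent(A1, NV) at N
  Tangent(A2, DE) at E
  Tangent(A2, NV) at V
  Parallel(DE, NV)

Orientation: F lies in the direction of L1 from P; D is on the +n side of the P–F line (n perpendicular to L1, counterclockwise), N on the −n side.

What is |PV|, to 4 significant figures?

46.30

Tangency of A1 to both parallel lines with radius 13.8 puts D and N at P ± 13.8·n: D = (-13.10, 4.333), N = (13.10, -4.333). Equal radii place E and V the same way about F: E = F + 13.8·n = (0.7764, 46.30), V = F − 13.8·n = (26.98, 37.63). Then |PV| = |V − P| = 46.30.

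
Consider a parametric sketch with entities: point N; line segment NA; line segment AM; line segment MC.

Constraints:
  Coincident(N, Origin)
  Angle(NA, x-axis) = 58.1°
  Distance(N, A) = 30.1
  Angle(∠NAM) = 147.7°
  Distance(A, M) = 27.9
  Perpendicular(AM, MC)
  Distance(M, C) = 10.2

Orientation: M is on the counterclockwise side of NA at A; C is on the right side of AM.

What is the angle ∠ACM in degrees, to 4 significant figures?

69.92°

∠NAM = 147.7°, so AM runs at 58.1° + (180° − 147.7°) = 90.40° from the x-axis; with |AM| = 27.9, M = A + 27.9·(cos 90.40°, sin 90.40°) = (15.71, 53.45). The perpendicularity gives MC at right angles to AM; with |MC| = 10.2 on the right of AM, C = M + 10.2·(1.000, 0.006981) = (25.91, 53.52). Then cos ∠ACM = CA·CM / (|CA||CM|), giving 69.92°.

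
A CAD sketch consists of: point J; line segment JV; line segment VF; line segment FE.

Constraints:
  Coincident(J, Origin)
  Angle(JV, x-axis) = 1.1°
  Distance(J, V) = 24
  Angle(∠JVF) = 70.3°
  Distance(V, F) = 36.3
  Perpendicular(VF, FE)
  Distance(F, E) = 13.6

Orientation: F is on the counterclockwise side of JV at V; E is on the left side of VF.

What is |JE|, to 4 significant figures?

29.61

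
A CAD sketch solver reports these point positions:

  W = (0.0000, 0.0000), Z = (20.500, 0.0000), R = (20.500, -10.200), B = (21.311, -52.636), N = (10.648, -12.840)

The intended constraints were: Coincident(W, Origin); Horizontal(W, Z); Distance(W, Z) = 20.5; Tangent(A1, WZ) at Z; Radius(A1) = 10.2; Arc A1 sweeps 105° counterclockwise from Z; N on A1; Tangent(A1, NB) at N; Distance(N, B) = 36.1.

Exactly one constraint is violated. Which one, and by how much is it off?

Distance(N, B) = 36.1 — off by 5.10.

W = (0.00, 0.00) ✓; W.y = 0.00, Z.y = 0.00 ✓; |WZ| = 20.50 ✓; ∠(RZ, ZW) = 90.00° ✓; |RZ| = 10.20 ✓; bearing(R→N) − bearing(R→Z) = 105.0° ✓; |RN| = 10.20 ✓; ∠(RN, NB) = 90.00° ✓; |NB| = 41.20 ✗.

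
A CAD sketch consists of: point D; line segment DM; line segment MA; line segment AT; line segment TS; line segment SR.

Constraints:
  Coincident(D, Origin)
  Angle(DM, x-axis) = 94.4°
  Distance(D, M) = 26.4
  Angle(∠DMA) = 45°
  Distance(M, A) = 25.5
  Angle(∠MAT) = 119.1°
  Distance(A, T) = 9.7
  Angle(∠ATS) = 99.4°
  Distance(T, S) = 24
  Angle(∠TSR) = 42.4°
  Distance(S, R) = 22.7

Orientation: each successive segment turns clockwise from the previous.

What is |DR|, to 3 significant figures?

18.0

D is at the origin; DM runs at 94.4° with length 26.4, so M = (-2.03, 26.3). ∠DMA = 45.0° gives MA at -40.6° from the x-axis; with |MA| = 25.5, A = (17.3, 9.73). ∠MAT = 119.1° gives AT at -102° from the x-axis; with |AT| = 9.7, T = (15.4, 0.222). ∠ATS = 99.4° gives TS at 178° from the x-axis; with |TS| = 24.0, S = (-8.58, 1.10). ∠TSR = 42.4° gives SR at 40.3° from the x-axis; with |SR| = 22.7, R = (8.73, 15.8). Then |DR| = |R − D| = 18.0.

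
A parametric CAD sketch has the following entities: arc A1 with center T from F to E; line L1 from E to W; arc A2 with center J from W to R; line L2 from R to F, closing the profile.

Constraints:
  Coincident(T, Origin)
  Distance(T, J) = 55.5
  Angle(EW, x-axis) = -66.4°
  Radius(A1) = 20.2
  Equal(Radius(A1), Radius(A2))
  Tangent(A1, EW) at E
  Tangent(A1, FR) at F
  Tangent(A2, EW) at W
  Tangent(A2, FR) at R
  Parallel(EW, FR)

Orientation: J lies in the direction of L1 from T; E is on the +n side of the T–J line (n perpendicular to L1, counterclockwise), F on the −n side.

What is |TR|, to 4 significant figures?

59.06

The slot axis is L1's direction at -66.4°, so u = (cos -66.4°, sin -66.4°) = (0.4003, -0.9164) and n = (−sin -66.4°, cos -66.4°) = (0.9164, 0.4003). T is at the origin and J lies 55.5 along u from T, so J = 55.5·u = (22.22, -50.86). Tangency of A1 to both parallel lines with radius 20.2 puts E and F at T ± 20.2·n: E = (18.51, 8.087), F = (-18.51, -8.087). Equal radii place W and R the same way about J: W = J + 20.2·n = (40.73, -42.77), R = J − 20.2·n = (3.709, -58.95). Then |TR| = |R − T| = 59.06.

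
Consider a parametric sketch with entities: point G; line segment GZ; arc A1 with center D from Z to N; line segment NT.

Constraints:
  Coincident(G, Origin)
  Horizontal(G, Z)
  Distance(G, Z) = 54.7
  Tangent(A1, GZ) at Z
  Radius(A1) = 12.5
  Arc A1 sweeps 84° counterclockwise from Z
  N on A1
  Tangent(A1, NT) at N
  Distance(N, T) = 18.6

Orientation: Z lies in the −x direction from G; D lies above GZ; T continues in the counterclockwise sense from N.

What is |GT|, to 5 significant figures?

50.076

On A1, Z sits at bearing -90° from D; an 84° counterclockwise sweep puts N at bearing -6°, so N = D + 12.5·(cos -6°, sin -6°) = (-42.268, 11.193). Since A1 is tangent to NT there, DN ⟂ NT, so NT runs along (−sin -6°, cos -6°); with |NT| = 18.6, T = (-40.324, 29.692). Then |GT| = |T − G| = 50.076.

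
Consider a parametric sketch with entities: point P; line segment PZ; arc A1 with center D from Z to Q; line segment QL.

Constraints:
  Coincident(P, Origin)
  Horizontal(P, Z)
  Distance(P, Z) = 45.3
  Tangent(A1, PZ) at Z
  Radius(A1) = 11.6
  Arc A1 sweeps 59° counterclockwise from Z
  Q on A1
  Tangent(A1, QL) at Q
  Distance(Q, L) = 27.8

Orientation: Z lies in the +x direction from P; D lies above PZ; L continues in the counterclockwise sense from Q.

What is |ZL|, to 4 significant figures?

38.16

On A1, Z sits at bearing -90° from D; a 59° counterclockwise sweep puts Q at bearing -31°, so Q = D + 11.6·(cos -31°, sin -31°) = (55.24, 5.626). The tangent condition forces DQ to be normal to QL, so QL runs along (−sin -31°, cos -31°); with |QL| = 27.8, L = (69.56, 29.45). Then |ZL| = |L − Z| = 38.16.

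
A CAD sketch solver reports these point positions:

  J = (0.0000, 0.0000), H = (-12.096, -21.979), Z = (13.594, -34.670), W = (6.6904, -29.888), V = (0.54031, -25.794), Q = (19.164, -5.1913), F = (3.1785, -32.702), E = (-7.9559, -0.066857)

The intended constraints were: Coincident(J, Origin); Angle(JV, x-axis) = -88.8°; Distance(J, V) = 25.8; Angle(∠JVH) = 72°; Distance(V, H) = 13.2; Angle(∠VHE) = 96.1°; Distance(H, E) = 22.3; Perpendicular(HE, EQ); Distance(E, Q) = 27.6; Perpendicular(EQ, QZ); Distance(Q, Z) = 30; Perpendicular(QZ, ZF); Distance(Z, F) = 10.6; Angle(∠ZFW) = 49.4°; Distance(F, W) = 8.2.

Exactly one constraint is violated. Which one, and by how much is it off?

Distance(F, W) = 8.2 — off by 3.70.

J = (0.00, 0.00) ✓; JV at -88.80° ✓; |JV| = 25.80 ✓; ∠JVH = 72.00° ✓; |VH| = 13.20 ✓; ∠VHE = 96.10° ✓; |HE| = 22.30 ✓; ∠(HE, EQ) = 90.00° ✓; |EQ| = 27.60 ✓; ∠(EQ, QZ) = 90.00° ✓; |QZ| = 30.00 ✓; ∠(QZ, ZF) = 90.00° ✓; |ZF| = 10.60 ✓; ∠ZFW = 49.40° ✓; |FW| = 4.500 ✗.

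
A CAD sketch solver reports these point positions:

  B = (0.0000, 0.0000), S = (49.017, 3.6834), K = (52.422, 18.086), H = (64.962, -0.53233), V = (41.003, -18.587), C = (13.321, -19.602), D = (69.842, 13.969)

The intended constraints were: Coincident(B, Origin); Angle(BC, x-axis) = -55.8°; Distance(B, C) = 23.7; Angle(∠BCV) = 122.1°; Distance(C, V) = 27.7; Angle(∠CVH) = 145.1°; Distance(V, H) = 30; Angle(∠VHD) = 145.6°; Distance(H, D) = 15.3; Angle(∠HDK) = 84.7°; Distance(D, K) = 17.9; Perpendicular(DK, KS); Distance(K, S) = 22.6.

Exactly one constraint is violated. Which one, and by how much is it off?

Distance(K, S) = 22.6 — off by 7.80.

B = (0.00, 0.00) ✓; BC at -55.80° ✓; |BC| = 23.70 ✓; ∠BCV = 122.1° ✓; |CV| = 27.70 ✓; ∠CVH = 145.1° ✓; |VH| = 30.00 ✓; ∠VHD = 145.6° ✓; |HD| = 15.30 ✓; ∠HDK = 84.70° ✓; |DK| = 17.90 ✓; ∠(DK, KS) = 90.00° ✓; |KS| = 14.80 ✗.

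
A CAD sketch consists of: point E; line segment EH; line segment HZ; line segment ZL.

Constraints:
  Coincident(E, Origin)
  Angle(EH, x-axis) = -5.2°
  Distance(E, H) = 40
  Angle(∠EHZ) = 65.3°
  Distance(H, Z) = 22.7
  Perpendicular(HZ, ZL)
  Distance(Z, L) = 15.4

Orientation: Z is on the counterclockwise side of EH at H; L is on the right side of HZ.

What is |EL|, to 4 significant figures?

52.09

∠EHZ = 65.3°, so HZ runs at -5.2° + (180° − 65.3°) = 109.5° from the x-axis; with |HZ| = 22.7, Z = H + 22.7·(cos 109.5°, sin 109.5°) = (32.26, 17.77). HZ ⟂ ZL; with |ZL| = 15.4 on the right of HZ, L = Z + 15.4·(0.9426, 0.3338) = (46.77, 22.91). Then |EL| = |L − E| = 52.09.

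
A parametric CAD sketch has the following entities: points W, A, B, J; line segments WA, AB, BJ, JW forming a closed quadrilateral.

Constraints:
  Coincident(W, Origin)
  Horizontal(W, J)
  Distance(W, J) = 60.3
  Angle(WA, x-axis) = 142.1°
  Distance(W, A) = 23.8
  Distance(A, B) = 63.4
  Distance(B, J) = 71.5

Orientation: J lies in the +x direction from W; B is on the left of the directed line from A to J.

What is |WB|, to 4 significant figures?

66.00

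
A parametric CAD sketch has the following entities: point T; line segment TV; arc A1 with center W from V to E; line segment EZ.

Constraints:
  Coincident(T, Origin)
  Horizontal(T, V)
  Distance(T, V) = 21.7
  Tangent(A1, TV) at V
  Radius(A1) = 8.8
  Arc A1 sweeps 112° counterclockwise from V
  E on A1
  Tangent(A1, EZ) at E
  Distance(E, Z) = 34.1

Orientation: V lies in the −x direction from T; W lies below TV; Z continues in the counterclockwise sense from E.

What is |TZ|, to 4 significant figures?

46.93

On A1, V sits at bearing 90° from W; a 112° counterclockwise sweep puts E at bearing 202°, so E = W + 8.8·(cos 202°, sin 202°) = (-29.86, -12.10). Since A1 is tangent to EZ there, WE ⟂ EZ, so EZ runs along (−sin 202°, cos 202°); with |EZ| = 34.1, Z = (-17.09, -43.71). Then |TZ| = |Z − T| = 46.93.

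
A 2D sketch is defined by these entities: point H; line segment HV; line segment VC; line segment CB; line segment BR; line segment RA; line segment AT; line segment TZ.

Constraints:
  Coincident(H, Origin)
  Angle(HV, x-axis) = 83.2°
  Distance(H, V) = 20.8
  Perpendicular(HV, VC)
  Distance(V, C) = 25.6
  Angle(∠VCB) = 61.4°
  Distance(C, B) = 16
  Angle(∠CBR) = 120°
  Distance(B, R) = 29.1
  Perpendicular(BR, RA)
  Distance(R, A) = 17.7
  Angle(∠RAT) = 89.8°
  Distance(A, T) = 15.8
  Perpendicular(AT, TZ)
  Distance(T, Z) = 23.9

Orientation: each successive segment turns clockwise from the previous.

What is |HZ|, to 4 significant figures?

4.717

H is at the origin; HV runs at 83.2° with length 20.8, so V = (2.463, 20.65). HV ⟂ VC, so VC runs at -6.800°; with |VC| = 25.6, C = (27.88, 17.62). ∠VCB = 61.4° gives CB at -125.4° from the x-axis; with |CB| = 16.0, B = (18.61, 4.580). ∠CBR = 120.0° gives BR at 174.6° from the x-axis; with |BR| = 29.1, R = (-10.36, 7.319). BR ⟂ RA, so RA runs at 84.60°; with |RA| = 17.7, A = (-8.691, 24.94). ∠RAT = 89.8° gives AT at -5.600° from the x-axis; with |AT| = 15.8, T = (7.034, 23.40). The perpendicularity gives TZ at right angles to AT, so TZ runs at -95.60°; with |TZ| = 23.9, Z = (4.701, -0.3872). Then |HZ| = |Z − H| = 4.717.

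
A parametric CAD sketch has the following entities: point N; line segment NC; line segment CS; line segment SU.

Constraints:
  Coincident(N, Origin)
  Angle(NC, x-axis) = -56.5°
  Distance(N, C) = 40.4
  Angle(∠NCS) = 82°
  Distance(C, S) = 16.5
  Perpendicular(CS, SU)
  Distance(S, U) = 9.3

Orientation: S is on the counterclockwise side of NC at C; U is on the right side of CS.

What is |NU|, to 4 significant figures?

50.49

N is at the origin; NC runs at -56.5° with length 40.4, so C = 40.4·(cos -56.5°, sin -56.5°) = (22.30, -33.69). ∠NCS = 82.0°, so CS runs at -56.5° + (180° − 82.0°) = 41.50° from the x-axis; with |CS| = 16.5, S = C + 16.5·(cos 41.50°, sin 41.50°) = (34.66, -22.76). CS ⟂ SU; with |SU| = 9.3 on the right of CS, U = S + 9.3·(0.6626, -0.7490) = (40.82, -29.72). Then |NU| = |U − N| = 50.49.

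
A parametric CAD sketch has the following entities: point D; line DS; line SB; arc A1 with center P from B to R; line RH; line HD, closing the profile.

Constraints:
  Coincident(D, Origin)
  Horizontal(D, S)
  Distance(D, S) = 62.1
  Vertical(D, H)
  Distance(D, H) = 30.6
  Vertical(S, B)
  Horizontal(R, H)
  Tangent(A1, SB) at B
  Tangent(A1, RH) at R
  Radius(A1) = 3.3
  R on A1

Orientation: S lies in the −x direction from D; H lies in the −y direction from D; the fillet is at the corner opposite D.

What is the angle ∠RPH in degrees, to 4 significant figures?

86.79°

D is at the origin; DS is horizontal with |DS| = 62.1 and S on the −x side, so S = (-62.10, 0.000). D and H share the same x with |DH| = 30.6 and H on the −y side, so H = (0.000, -30.60). The virtual corner opposite D is at (-62.10, -30.60). The tangent condition forces PB to be normal to SB and the tangent condition forces PR to be normal to RH, with radius 3.3, so the center P sits 3.3 in from both sides at P = (-58.80, -27.30). That places the tangent points at B = (-62.10, -27.30) on SB and R = (-58.80, -30.60) on RH. Then cos ∠RPH = PR·PH / (|PR||PH|), giving 86.79°.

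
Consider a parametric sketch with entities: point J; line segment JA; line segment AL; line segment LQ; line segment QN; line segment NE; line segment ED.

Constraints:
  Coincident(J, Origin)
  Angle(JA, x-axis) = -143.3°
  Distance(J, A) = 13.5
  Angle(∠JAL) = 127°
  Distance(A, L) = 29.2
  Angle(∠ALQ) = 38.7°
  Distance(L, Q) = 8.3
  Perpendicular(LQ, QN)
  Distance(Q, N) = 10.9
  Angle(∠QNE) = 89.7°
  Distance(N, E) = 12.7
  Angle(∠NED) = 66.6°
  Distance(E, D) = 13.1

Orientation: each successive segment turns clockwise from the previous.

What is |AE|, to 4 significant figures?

28.18

J is at the origin; JA runs at -143.3° with length 13.5, so A = (-10.82, -8.068). ∠JAL = 127.0° gives AL at 163.7° from the x-axis; with |AL| = 29.2, L = (-38.85, 0.1275). ∠ALQ = 38.7° gives LQ at 22.40° from the x-axis; with |LQ| = 8.3, Q = (-31.18, 3.290). LQ ⟂ QN, so QN runs at -67.60°; with |QN| = 10.9, N = (-27.02, -6.787). ∠QNE = 89.7° gives NE at -157.9° from the x-axis; with |NE| = 12.7, E = (-38.79, -11.57). Then |AE| = |E − A| = 28.18.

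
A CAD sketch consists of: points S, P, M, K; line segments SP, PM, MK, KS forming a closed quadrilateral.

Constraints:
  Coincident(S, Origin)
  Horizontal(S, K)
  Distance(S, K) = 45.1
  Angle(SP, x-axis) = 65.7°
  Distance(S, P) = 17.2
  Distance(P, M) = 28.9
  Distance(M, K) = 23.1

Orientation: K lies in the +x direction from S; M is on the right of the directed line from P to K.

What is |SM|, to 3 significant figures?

24.8

S is at the origin; S and K share the same y with |SK| = 45.1 and K in +x, so K = (45.1, 0). SP runs at 65.7° with |SP| = 17.2, so P = (7.08, 15.7). M is determined by |PM| = 28.9 and |MK| = 23.1 together: it lies at the intersection of circle(P, 28.9) and circle(K, 23.1). With |PK| = 41.1, the foot of the radical line on PK is 24.2 from P and the perpendicular offset is √(28.9² − 24.2²) = 15.8. Taking the right-of-PK solution: M = (23.5, -8.12).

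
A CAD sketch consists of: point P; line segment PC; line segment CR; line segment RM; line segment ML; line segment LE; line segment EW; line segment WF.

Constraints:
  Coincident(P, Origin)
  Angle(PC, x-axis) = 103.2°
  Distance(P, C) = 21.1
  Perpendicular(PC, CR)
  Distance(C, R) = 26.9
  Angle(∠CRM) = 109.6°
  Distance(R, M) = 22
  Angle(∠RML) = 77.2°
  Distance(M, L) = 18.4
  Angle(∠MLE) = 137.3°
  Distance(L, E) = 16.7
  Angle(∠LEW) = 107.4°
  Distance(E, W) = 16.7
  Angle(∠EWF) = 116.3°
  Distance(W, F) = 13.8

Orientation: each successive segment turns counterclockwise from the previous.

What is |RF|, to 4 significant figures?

7.128

P is at the origin; PC runs at 103.2° with length 21.1, so C = (-4.818, 20.54). The perpendicularity gives CR at right angles to PC, so CR runs at -166.8°; with |CR| = 26.9, R = (-31.01, 14.40). ∠CRM = 109.6° gives RM at -96.40° from the x-axis; with |RM| = 22.0, M = (-33.46, -7.463). ∠RML = 77.2° gives ML at 6.400° from the x-axis; with |ML| = 18.4, L = (-15.17, -5.412). ∠MLE = 137.3° gives LE at 49.10° from the x-axis; with |LE| = 16.7, E = (-4.240, 7.211). ∠LEW = 107.4° gives EW at 121.7° from the x-axis; with |EW| = 16.7, W = (-13.02, 21.42). ∠EWF = 116.3° gives WF at -174.6° from the x-axis; with |WF| = 13.8, F = (-26.75, 20.12). Then |RF| = |F − R| = 7.128.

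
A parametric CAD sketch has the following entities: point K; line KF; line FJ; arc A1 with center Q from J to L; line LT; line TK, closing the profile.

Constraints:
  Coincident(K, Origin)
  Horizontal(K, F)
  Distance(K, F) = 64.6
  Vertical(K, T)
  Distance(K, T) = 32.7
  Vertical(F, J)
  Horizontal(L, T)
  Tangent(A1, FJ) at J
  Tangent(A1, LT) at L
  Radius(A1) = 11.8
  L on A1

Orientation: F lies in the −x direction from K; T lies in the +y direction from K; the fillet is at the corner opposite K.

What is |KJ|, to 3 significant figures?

67.9

The virtual corner opposite K is at (-64.6, 32.7). Since A1 is tangent to FJ there, QJ ⟂ FJ and A1 meets LT tangentially, so QL is at right angles to LT, with radius 11.8, so the center Q sits 11.8 in from both sides at Q = (-52.8, 20.9). That places the tangent points at J = (-64.6, 20.9) on FJ and L = (-52.8, 32.7) on LT. Then |KJ| = |J − K| = 67.9.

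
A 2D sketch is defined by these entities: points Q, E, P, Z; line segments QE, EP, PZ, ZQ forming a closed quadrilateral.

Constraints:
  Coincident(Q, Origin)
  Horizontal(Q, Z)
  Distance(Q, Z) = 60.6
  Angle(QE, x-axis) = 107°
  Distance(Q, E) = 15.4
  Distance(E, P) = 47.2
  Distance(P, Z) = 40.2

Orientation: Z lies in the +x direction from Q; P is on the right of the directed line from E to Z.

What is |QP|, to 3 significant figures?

33.7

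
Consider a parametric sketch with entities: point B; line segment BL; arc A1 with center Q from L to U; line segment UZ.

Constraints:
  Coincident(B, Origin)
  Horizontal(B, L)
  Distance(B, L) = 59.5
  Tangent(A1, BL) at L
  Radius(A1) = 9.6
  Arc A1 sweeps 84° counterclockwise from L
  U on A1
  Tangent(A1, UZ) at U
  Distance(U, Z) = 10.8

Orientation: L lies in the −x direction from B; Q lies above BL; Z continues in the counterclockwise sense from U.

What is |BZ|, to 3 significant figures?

52.5

B is at the origin; B and L share the same y with |BL| = 59.5 and L on the −x side, so L = (-59.5, 0.00). The tangent condition forces QL to be normal to BL, so Q = L + (0, 9.6) = (-59.5, 9.60). On A1, L sits at bearing -90° from Q; an 84° counterclockwise sweep puts U at bearing -6°, so U = Q + 9.6·(cos -6°, sin -6°) = (-50.0, 8.60). A1 meets UZ tangentially, so QU is at right angles to UZ, so UZ runs along (−sin -6°, cos -6°); with |UZ| = 10.8, Z = (-48.8, 19.3). Then |BZ| = |Z − B| = 52.5.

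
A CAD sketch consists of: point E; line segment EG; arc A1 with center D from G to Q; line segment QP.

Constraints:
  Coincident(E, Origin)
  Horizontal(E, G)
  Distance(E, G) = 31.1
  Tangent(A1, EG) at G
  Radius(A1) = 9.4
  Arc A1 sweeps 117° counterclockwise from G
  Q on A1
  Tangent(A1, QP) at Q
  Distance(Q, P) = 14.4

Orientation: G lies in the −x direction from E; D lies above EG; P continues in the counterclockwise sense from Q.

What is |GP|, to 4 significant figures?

26.56

On A1, G sits at bearing -90° from D; a 117° counterclockwise sweep puts Q at bearing 27°, so Q = D + 9.4·(cos 27°, sin 27°) = (-22.72, 13.67). Since A1 is tangent to QP there, DQ ⟂ QP, so QP runs along (−sin 27°, cos 27°); with |QP| = 14.4, P = (-29.26, 26.50). Then |GP| = |P − G| = 26.56.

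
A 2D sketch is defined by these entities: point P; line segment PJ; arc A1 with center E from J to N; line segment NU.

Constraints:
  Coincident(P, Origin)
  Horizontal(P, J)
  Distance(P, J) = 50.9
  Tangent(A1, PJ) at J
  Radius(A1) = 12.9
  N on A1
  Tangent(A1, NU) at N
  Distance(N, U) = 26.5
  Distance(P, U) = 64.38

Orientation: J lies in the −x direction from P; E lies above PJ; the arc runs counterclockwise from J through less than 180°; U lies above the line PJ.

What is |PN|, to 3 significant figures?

42.7

Checks: |EN| = 12.90 ✓; ∠(EN, NU) = 90.00° ✓; |NU| = 26.50 ✓; |PU| = 64.38 ✓.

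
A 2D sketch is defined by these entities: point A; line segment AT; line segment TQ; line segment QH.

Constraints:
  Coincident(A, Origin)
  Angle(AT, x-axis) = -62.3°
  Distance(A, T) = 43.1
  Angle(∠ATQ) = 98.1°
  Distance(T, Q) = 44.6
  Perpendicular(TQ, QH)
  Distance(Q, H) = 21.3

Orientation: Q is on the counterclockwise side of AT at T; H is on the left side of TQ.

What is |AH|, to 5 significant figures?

54.995

A is at the origin; AT runs at -62.3° with length 43.1, so T = 43.1·(cos -62.3°, sin -62.3°) = (20.035, -38.160). ∠ATQ = 98.1°, so TQ runs at -62.3° + (180° − 98.1°) = 19.600° from the x-axis; with |TQ| = 44.6, Q = T + 44.6·(cos 19.600°, sin 19.600°) = (62.050, -23.199). TQ ⟂ QH; with |QH| = 21.3 on the left of TQ, H = Q + 21.3·(-0.33545, 0.94206) = (54.905, -3.1335). Then |AH| = |H − A| = 54.995.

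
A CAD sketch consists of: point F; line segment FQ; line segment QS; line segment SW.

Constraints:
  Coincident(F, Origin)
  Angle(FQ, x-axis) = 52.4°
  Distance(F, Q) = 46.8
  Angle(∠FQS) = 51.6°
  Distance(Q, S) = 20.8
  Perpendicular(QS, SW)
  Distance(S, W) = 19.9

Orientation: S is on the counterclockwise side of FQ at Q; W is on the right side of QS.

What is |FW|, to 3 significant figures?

57.2

∠FQS = 51.6°, so QS runs at 52.4° + (180° − 51.6°) = 181° from the x-axis; with |QS| = 20.8, S = Q + 20.8·(cos 181°, sin 181°) = (7.76, 36.8). QS ⟂ SW; with |SW| = 19.9 on the right of QS, W = S + 19.9·(-0.0140, 1.00) = (7.48, 56.7). Then |FW| = |W − F| = 57.2.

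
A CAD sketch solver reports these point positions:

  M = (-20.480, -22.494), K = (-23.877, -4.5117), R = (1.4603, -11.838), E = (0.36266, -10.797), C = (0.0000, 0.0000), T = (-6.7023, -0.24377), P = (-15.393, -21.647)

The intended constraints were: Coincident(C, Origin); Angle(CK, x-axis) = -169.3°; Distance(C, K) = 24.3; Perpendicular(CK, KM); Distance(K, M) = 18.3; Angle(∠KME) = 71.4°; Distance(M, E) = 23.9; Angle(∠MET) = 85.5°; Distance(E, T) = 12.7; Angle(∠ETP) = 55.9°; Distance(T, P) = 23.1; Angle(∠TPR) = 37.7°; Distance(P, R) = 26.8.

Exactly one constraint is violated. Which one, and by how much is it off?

Distance(P, R) = 26.8 — off by 7.30.

C = (0.00, 0.00) ✓; CK at -169.3° ✓; |CK| = 24.30 ✓; ∠(CK, KM) = 90.00° ✓; |KM| = 18.30 ✓; ∠KME = 71.40° ✓; |ME| = 23.90 ✓; ∠MET = 85.50° ✓; |ET| = 12.70 ✓; ∠ETP = 55.90° ✓; |TP| = 23.10 ✓; ∠TPR = 37.70° ✓; |PR| = 19.50 ✗.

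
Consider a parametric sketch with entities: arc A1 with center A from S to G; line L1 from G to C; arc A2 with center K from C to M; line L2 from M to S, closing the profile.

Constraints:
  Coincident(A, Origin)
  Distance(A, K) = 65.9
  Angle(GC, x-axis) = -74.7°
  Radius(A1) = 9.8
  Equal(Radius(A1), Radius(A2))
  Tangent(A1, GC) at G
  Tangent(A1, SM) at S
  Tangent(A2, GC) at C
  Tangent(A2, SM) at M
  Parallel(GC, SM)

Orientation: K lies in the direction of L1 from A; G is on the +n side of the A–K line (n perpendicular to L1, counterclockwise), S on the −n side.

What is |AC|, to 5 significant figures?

66.625

The slot axis is L1's direction at -74.7°, so u = (cos -74.7°, sin -74.7°) = (0.26387, -0.96456) and n = (−sin -74.7°, cos -74.7°) = (0.96456, 0.26387). A is at the origin and K lies 65.9 along u from A, so K = 65.9·u = (17.389, -63.564). Tangency of A1 to both parallel lines with radius 9.8 puts G and S at A ± 9.8·n: G = (9.4527, 2.5860), S = (-9.4527, -2.5860). Equal radii place C and M the same way about K: C = K + 9.8·n = (26.842, -60.978), M = K − 9.8·n = (7.9366, -66.150). Then |AC| = |C − A| = 66.625.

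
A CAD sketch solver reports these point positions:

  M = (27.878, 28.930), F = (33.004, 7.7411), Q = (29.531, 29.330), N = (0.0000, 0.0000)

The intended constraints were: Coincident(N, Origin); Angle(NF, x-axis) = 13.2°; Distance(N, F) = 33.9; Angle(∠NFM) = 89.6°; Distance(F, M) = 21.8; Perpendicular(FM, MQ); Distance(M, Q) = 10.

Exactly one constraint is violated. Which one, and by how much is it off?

Distance(M, Q) = 10 — off by 8.30.

N = (0.00, 0.00) ✓; NF at 13.20° ✓; |NF| = 33.90 ✓; ∠NFM = 89.60° ✓; |FM| = 21.80 ✓; ∠(FM, MQ) = 90.00° ✓; |MQ| = 1.701 ✗.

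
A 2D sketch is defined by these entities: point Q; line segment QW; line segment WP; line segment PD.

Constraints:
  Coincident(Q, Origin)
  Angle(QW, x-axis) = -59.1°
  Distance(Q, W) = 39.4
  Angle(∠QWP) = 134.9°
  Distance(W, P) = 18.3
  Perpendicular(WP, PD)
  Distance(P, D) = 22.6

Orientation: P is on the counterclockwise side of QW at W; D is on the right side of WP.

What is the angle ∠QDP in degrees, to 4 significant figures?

42.39°

Q is at the origin; QW runs at -59.1° with length 39.4, so W = 39.4·(cos -59.1°, sin -59.1°) = (20.23, -33.81). ∠QWP = 134.9°, so WP runs at -59.1° + (180° − 134.9°) = -14.00° from the x-axis; with |WP| = 18.3, P = W + 18.3·(cos -14.00°, sin -14.00°) = (37.99, -38.23). WP ⟂ PD; with |PD| = 22.6 on the right of WP, D = P + 22.6·(-0.2419, -0.9703) = (32.52, -60.16). Then cos ∠QDP = DQ·DP / (|DQ||DP|), giving 42.39°.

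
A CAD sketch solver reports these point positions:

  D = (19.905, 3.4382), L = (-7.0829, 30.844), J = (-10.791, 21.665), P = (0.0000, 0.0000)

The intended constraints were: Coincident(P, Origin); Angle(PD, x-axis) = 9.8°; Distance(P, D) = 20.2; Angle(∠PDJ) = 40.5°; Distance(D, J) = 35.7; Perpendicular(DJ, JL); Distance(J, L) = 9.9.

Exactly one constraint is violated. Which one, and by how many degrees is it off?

Perpendicular(DJ, JL) — off by 8.70°.

P = (0.00, 0.00) ✓; PD at 9.800° ✓; |PD| = 20.20 ✓; ∠PDJ = 40.50° ✓; |DJ| = 35.70 ✓; ∠(DJ, JL) = 81.30° ✗; |JL| = 9.900 ✓.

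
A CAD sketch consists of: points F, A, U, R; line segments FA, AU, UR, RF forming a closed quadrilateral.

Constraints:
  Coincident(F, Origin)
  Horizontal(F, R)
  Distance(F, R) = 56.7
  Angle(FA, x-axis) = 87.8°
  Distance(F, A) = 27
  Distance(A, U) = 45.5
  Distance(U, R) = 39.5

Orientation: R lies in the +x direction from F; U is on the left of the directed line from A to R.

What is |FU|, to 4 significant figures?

58.95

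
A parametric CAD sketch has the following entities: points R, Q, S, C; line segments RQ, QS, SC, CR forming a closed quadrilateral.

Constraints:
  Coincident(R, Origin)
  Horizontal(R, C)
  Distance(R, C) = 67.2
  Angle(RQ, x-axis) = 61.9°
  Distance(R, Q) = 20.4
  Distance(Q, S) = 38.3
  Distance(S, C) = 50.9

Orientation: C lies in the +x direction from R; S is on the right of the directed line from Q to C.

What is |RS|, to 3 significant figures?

27.5

R is at the origin; R and C share the same y with |RC| = 67.2 and C in +x, so C = (67.2, 0). RQ runs at 61.9° with |RQ| = 20.4, so Q = (9.61, 18.0). S is determined by |QS| = 38.3 and |SC| = 50.9 together: it lies at the intersection of circle(Q, 38.3) and circle(C, 50.9). With |QC| = 60.3, the foot of the radical line on QC is 20.9 from Q and the perpendicular offset is √(38.3² − 20.9²) = 32.1. Taking the right-of-QC solution: S = (19.9, -18.9).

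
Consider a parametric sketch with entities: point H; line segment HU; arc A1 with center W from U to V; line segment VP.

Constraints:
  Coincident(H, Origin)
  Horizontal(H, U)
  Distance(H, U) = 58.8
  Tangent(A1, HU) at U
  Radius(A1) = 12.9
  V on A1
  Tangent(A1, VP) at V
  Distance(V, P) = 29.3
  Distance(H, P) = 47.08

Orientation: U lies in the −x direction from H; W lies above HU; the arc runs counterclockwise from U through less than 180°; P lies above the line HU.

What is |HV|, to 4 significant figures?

47.88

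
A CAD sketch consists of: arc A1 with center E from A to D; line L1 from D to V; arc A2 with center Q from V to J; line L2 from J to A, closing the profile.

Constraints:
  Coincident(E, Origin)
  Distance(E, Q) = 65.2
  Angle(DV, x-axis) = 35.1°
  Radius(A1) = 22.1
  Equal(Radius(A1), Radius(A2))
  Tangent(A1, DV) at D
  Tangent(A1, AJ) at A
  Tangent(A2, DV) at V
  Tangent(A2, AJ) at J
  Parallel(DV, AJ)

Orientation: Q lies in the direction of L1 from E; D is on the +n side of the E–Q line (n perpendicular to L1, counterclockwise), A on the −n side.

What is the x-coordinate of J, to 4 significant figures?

66.05

Tangency of A1 to both parallel lines with radius 22.1 puts D and A at E ± 22.1·n: D = (-12.71, 18.08), A = (12.71, -18.08). Equal radii place V and J the same way about Q: V = Q + 22.1·n = (40.64, 55.57), J = Q − 22.1·n = (66.05, 19.41). So J.x = 66.05.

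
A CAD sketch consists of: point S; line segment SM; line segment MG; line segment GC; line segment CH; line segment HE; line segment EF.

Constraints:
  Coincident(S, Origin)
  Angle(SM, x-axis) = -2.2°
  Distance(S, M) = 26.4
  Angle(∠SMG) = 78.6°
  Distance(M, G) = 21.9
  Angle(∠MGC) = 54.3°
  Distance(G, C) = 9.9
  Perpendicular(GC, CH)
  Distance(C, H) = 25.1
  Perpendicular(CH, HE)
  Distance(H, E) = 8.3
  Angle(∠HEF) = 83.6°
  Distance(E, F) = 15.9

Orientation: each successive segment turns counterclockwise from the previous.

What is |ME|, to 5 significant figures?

13.360

S is at the origin; SM runs at -2.2° with length 26.4, so M = (26.381, -1.0134). ∠SMG = 78.6° gives MG at 99.200° from the x-axis; with |MG| = 21.9, G = (22.879, 20.605). ∠MGC = 54.3° gives GC at -135.10° from the x-axis; with |GC| = 9.9, C = (15.867, 13.617). GC ⟂ CH, so CH runs at -45.100°; with |CH| = 25.1, H = (33.584, -4.1626). CH ⟂ HE, so HE runs at 44.900°; with |HE| = 8.3, E = (39.463, 1.6961). Then |ME| = |E − M| = 13.360.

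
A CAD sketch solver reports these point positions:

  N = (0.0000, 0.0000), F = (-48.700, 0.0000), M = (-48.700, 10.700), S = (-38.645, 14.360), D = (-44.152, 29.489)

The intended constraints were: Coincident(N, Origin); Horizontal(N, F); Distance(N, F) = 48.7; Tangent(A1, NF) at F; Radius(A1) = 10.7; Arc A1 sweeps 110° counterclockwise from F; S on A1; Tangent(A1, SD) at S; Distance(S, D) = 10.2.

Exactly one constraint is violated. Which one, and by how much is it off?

Distance(S, D) = 10.2 — off by 5.90.

N = (0.00, 0.00) ✓; N.y = 0.00, F.y = 0.00 ✓; |NF| = 48.70 ✓; ∠(MF, FN) = 90.00° ✓; |MF| = 10.70 ✓; bearing(M→S) − bearing(M→F) = 110.0° ✓; |MS| = 10.70 ✓; ∠(MS, SD) = 90.00° ✓; |SD| = 16.10 ✗.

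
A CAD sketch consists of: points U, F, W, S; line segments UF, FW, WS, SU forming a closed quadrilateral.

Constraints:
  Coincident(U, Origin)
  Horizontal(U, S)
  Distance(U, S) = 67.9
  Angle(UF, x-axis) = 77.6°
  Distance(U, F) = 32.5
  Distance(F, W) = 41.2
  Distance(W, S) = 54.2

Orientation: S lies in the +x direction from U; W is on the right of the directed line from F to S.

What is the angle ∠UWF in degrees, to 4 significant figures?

48.25°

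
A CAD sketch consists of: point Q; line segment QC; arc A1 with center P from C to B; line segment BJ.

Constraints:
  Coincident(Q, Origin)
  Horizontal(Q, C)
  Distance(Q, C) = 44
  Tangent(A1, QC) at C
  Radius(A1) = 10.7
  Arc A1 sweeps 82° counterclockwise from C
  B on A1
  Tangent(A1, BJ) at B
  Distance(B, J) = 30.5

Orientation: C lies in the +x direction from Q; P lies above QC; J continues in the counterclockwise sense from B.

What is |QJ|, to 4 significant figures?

70.82

On A1, C sits at bearing -90° from P; an 82° counterclockwise sweep puts B at bearing -8°, so B = P + 10.7·(cos -8°, sin -8°) = (54.60, 9.211). Tangency of A1 to BJ means the radius PB is perpendicular to BJ, so BJ runs along (−sin -8°, cos -8°); with |BJ| = 30.5, J = (58.84, 39.41). Then |QJ| = |J − Q| = 70.82.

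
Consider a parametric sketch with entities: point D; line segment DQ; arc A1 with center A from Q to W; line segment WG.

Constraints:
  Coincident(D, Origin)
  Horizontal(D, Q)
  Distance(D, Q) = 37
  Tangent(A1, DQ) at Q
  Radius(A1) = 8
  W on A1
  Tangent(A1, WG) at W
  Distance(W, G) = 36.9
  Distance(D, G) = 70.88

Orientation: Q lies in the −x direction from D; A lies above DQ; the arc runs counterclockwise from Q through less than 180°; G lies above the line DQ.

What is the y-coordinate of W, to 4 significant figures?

14.06

Checks: |AW| = 8.000 ✓; ∠(AW, WG) = 90.00° ✓; |WG| = 36.90 ✓; |DG| = 70.88 ✓.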